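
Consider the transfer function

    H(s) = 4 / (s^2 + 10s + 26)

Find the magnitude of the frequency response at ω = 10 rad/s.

|H(j10)| ≈ 0.03215

Substitute s = j10: numerator = 4, denominator = -74 + j100.
|H(j10)| = |4| / |-74 + j100| = 4 / 124.40 ≈ 0.03215.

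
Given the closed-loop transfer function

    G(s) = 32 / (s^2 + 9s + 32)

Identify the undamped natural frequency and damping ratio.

Compare the denominator to the standard form s^2 + 2ζωₙs + ωₙ².
ωₙ² = 32, so ωₙ = √32 ≈ 5.657 rad/s.
2ζωₙ = 9, so ζ = 9/(2·√32) ≈ 0.7955.
With ζ = 0.7955 the response is underdamped.

ωₙ ≈ 5.657 rad/s, ζ ≈ 0.7955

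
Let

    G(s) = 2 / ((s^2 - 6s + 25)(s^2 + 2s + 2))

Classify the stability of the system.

unstable

The poles can be read from the denominator factors: s = 3 + 4j, 3 - 4j, -1 + j, -1 - j.
Since the pole(s) at s = 3 + 4j, 3 - 4j lie in the right half-plane, the system is unstable.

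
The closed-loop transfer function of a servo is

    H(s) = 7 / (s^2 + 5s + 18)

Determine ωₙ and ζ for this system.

Compare the denominator to the standard form s^2 + 2ζωₙs + ωₙ².
ωₙ² = 18, so ωₙ = √18 ≈ 4.243 rad/s.
2ζωₙ = 5, so ζ = 5/(2·√18) ≈ 0.5893.

ωₙ ≈ 4.243 rad/s, ζ ≈ 0.5893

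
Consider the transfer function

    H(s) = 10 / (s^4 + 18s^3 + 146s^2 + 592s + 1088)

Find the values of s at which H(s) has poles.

The poles are the roots of the denominator s^4 + 18s^3 + 146s^2 + 592s + 1088 = 0.
No real roots exist; factor into two real quadratics: (s^2 + 10s + 34)(s^2 + 8s + 32) = 0.
Each quadratic gives a conjugate pair via the quadratic formula.

s = -5 + 3j, -5 - 3j, -4 + 4j, -4 - 4j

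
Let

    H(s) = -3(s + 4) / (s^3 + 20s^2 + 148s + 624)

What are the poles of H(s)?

s = -4 + 6j, -4 - 6j, -12

The poles are the roots of the denominator s^3 + 20s^2 + 148s + 624 = 0.
Trying s = -12: the polynomial evaluates to 0, so (s + 12) is a factor.
Dividing out leaves s^2 + 8s + 52 = 0.
The quadratic formula then gives s = -4 ± 6j.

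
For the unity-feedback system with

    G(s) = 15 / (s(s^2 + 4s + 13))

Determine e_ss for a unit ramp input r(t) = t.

G(s) has one pole at the origin.
This is a Type 1 system. Kv = lim_{s→0} s·G(s) = 15/13.
e_ss = 1/Kv = 1/(15/13) = 13/15 ≈ 0.8667.

e_ss = 0.8667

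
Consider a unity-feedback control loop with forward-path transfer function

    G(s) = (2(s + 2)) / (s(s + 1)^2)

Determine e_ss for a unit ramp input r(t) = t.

G(s) has one pole at the origin.
This is a Type 1 system. Kv = lim_{s→0} s·G(s) = 4/1.
e_ss = 1/Kv = 1/(4) = 1/4 ≈ 0.2500.

e_ss = 0.2500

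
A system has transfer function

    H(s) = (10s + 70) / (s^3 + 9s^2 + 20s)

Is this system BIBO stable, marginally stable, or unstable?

The denominator s^3 + 9s^2 + 20s factors as s(s + 4)(s + 5), giving poles at s = 0, -4, -5.
Since the simple pole(s) at s = 0 lie on the jω-axis with none in the right half-plane, the system is marginally stable.

marginally stable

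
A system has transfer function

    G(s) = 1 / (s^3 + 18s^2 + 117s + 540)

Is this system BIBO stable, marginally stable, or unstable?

stable

The denominator s^3 + 18s^2 + 117s + 540 factors as (s + 12)(s^2 + 6s + 45), giving poles at s = -12, -3 + 6j, -3 - 6j.
Since all poles lie strictly in the left half-plane, the system is stable.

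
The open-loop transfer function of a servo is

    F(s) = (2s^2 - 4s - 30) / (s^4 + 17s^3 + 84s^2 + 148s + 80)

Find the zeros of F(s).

Set the numerator to zero: 2s^2 - 4s - 30 = 0, i.e. 2·(s^2 - 2s - 15) = 0.
Factoring: (s + 3)(s - 5) = 0.

s = -3, 5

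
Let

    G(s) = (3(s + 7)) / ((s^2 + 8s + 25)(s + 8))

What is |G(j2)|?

|G(j2)| ≈ 0.1003

Substitute s = j2: numerator = 21 + j6, denominator = 136 + j170.
|G(j2)| = |21 + j6| / |136 + j170| = 21.840 / 217.71 ≈ 0.1003.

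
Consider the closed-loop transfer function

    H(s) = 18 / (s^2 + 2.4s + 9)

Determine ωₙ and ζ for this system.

Compare the denominator to the standard form s^2 + 2ζωₙs + ωₙ².
ωₙ² = 9, so ωₙ = 3 rad/s.
2ζωₙ = 2.4, so ζ = 2.4/(2·3) = 0.4.
With ζ = 0.4 the response is underdamped.

ωₙ = 3 rad/s, ζ = 0.4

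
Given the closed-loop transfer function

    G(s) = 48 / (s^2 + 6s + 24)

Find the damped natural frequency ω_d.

Comparing s^2 + 6s + 24 to s^2 + 2ζωₙs + ωₙ²: ωₙ = √24 ≈ 4.899 rad/s and ζ = 6/(2·√24) ≈ 0.6124.
ζωₙ = 6/2 = 3, so ω_d = ωₙ√(1−ζ²) = √(ωₙ² − (ζωₙ)²) = √(24 − 3²) = √15 ≈ 3.873 rad/s.

ω_d ≈ 3.873 rad/s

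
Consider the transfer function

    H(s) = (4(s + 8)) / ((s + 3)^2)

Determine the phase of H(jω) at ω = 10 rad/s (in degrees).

∠H(j10) ≈ -95.26°

At s = j10: numerator = 32 + j40, denominator = -91 + j60.
∠H = ∠num − ∠den = 51.340° − (146.60°) = -95.26°.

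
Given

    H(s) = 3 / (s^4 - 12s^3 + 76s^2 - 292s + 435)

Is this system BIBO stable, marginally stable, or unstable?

unstable

The denominator s^4 - 12s^3 + 76s^2 - 292s + 435 factors as (s - 5)(s - 3)(s^2 - 4s + 29), giving poles at s = 5, 3, 2 + 5j, 2 - 5j.
Since the pole(s) at s = 5, 3, 2 ± 5j lie in the right half-plane, the system is unstable.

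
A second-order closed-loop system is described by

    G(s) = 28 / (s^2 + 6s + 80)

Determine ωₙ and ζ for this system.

Compare the denominator to the standard form s^2 + 2ζωₙs + ωₙ².
ωₙ² = 80, so ωₙ = √80 ≈ 8.944 rad/s.
2ζωₙ = 6, so ζ = 6/(2·√80) ≈ 0.3354.
With ζ = 0.3354 the response is underdamped.

ωₙ ≈ 8.944 rad/s, ζ ≈ 0.3354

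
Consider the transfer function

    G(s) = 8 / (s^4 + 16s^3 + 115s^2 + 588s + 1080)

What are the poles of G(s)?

The poles are the roots of the denominator s^4 + 16s^3 + 115s^2 + 588s + 1080 = 0.
Trying s = -9: the polynomial evaluates to 0, so (s + 9) is a factor.
Dividing out leaves s^3 + 7s^2 + 52s + 120 = 0.
This factors further as (s^2 + 4s + 40)(s + 3) = 0.

s = -2 ± 6j, -9, -3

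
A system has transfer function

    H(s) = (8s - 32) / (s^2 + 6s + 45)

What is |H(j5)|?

|H(j5)| ≈ 1.421

Substitute s = j5: numerator = -32 + j40, denominator = 20 + j30.
|H(j5)| = |-32 + j40| / |20 + j30| = 51.225 / 36.056 ≈ 1.421.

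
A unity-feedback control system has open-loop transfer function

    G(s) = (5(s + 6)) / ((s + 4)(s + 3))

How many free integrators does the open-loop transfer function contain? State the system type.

Type 0

The denominator has no factor of s at the origin — no free integrator — so this is a Type 0 system.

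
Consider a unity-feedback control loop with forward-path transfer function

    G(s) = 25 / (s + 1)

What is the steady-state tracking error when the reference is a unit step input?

G(s) has no poles at the origin.
This is a Type 0 system. Kp = lim_{s→0} G(s) = 25/1.
e_ss = 1/(1 + Kp) = 1/(1 + 25) = 1/26 ≈ 0.03846.

e_ss = 0.03846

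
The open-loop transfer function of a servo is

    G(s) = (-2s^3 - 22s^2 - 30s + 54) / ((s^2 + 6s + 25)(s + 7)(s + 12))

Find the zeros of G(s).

s = 1, -3, -9

Set the numerator to zero: -2s^3 - 22s^2 - 30s + 54 = 0, i.e. -2·(s^3 + 11s^2 + 15s - 27) = 0.
Factoring: (s - 1)(s + 3)(s + 9) = 0.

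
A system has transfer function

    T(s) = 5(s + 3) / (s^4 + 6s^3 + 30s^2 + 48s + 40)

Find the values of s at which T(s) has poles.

The poles are the roots of the denominator s^4 + 6s^3 + 30s^2 + 48s + 40 = 0.
No real roots exist; factor into two real quadratics: (s^2 + 2s + 2)(s^2 + 4s + 20) = 0.
Each quadratic gives a conjugate pair via the quadratic formula.

s = -1 + j, -1 - j, -2 + 4j, -2 - 4j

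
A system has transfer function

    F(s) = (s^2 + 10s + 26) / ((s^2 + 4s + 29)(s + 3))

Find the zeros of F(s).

s = -5 + j, -5 - j

Set the numerator to zero: s^2 + 10s + 26 = 0.
Factoring: (s^2 + 10s + 26) = 0.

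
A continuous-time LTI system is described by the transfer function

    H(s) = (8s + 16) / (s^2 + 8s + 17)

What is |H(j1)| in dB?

Substitute s = j1: numerator = 16 + j8, denominator = 16 + j8.
|H(j1)| = |16 + j8| / |16 + j8| = 17.889 / 17.889 = 1.
In decibels: 20·log₁₀(1) ≈ 0 dB.

|H(j1)|_dB ≈ 0 dB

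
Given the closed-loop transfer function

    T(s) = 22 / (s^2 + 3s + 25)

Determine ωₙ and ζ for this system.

ωₙ = 5 rad/s, ζ = 0.3

Compare the denominator to the standard form s^2 + 2ζωₙs + ωₙ².
ωₙ² = 25, so ωₙ = 5 rad/s.
2ζωₙ = 3, so ζ = 3/(2·5) = 0.3.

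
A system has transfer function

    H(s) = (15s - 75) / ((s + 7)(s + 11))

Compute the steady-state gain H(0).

H(0) = -75/77 ≈ -0.9740

Set s = 0: H(0) = (-75) / (77) = -75/77.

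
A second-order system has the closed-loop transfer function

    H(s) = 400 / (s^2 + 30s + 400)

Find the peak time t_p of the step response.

t_p ≈ 0.2375 s

Comparing s^2 + 30s + 400 to s^2 + 2ζωₙs + ωₙ²: ωₙ = 20 rad/s and ζ = 30/(2·20) = 0.75.
ζωₙ = 30/2 = 15, so ω_d = ωₙ√(1−ζ²) = √(ωₙ² − (ζωₙ)²) = √(400 − 15²) = √175 ≈ 13.23 rad/s.
t_p = π/ω_d = π/13.23 ≈ 0.2375 s.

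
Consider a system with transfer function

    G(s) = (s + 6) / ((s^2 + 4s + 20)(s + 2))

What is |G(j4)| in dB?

Substitute s = j4: numerator = 6 + j4, denominator = -56 + j48.
|G(j4)| = |6 + j4| / |-56 + j48| = 7.2111 / 73.756 ≈ 0.09777.
In decibels: 20·log₁₀(0.09777) ≈ -20.2 dB.

|G(j4)|_dB ≈ -20.2 dB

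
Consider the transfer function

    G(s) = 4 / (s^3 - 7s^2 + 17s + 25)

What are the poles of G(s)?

The poles are the roots of the denominator s^3 - 7s^2 + 17s + 25 = 0.
Trying s = -1: the polynomial evaluates to 0, so (s + 1) is a factor.
Dividing out leaves s^2 - 8s + 25 = 0.
The quadratic formula then gives s = 4 ± 3j.

s = 4 ± 3j, -1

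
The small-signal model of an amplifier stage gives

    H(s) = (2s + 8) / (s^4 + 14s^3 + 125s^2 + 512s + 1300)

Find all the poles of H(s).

s = -3 ± 4j, -4 ± 6j

The poles are the roots of the denominator s^4 + 14s^3 + 125s^2 + 512s + 1300 = 0.
No real roots exist; factor into two real quadratics: (s^2 + 6s + 25)(s^2 + 8s + 52) = 0.
Each quadratic gives a conjugate pair via the quadratic formula.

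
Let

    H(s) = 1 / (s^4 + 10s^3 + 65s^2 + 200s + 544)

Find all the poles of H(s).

The poles are the roots of the denominator s^4 + 10s^3 + 65s^2 + 200s + 544 = 0.
No real roots exist; factor into two real quadratics: (s^2 + 8s + 32)(s^2 + 2s + 17) = 0.
Each quadratic gives a conjugate pair via the quadratic formula.

s = -4 + 4j, -4 - 4j, -1 + 4j, -1 - 4j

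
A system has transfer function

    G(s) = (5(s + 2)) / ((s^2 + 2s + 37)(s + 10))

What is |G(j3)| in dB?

|G(j3)|_dB ≈ -24.4 dB

Substitute s = j3: numerator = 10 + j15, denominator = 262 + j144.
|G(j3)| = |10 + j15| / |262 + j144| = 18.028 / 298.96 ≈ 0.06030.
In decibels: 20·log₁₀(0.06030) ≈ -24.4 dB.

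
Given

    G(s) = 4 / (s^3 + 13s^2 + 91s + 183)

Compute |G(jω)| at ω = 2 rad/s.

|G(j2)| ≈ 0.01837

Substitute s = j2: numerator = 4, denominator = 131 + j174.
|G(j2)| = |4| / |131 + j174| = 4 / 217.80 ≈ 0.01837.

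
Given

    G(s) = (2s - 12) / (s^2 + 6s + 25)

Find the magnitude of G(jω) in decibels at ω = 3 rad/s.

Substitute s = j3: numerator = -12 + j6, denominator = 16 + j18.
|G(j3)| = |-12 + j6| / |16 + j18| = 13.416 / 24.083 ≈ 0.5571.
In decibels: 20·log₁₀(0.5571) ≈ -5.08 dB.

|G(j3)|_dB ≈ -5.08 dB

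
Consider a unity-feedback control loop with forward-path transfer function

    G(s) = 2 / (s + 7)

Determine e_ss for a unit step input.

G(s) has no poles at the origin.
This is a Type 0 system. Kp = lim_{s→0} G(s) = 2/7.
e_ss = 1/(1 + Kp) = 1/(1 + 2/7) = 7/9 ≈ 0.7778.

e_ss = 0.7778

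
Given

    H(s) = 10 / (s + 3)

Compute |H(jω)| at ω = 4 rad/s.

|H(j4)| = 2

Substitute s = j4: numerator = 10, denominator = 3 + j4.
|H(j4)| = |10| / |3 + j4| = 10 / 5 = 2.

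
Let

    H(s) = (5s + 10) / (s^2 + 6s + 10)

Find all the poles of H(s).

s = -3 ± j

The poles are the roots of the denominator s^2 + 6s + 10 = 0.
Using the quadratic formula: s = (-6 ± √(-4))/2 = -3 ± 1j.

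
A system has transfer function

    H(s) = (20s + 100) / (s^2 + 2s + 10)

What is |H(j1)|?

Substitute s = j1: numerator = 100 + j20, denominator = 9 + j2.
|H(j1)| = |100 + j20| / |9 + j2| = 101.98 / 9.2195 ≈ 11.06.

|H(j1)| ≈ 11.06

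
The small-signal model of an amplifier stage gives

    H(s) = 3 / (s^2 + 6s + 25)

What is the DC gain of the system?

At s = 0 each factor (s + a) contributes a and each (s^2 + bs + c) contributes c.
H(0) = 3·1 / ((25)) = 3/25 = 3/25.

H(0) = 3/25 ≈ 0.1200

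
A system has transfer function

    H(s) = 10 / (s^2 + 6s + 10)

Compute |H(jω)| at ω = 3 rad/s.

|H(j3)| ≈ 0.5547

Substitute s = j3: numerator = 10, denominator = 1 + j18.
|H(j3)| = |10| / |1 + j18| = 10 / 18.028 ≈ 0.5547.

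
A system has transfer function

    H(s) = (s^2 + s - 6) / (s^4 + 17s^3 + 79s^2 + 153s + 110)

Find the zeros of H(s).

s = 2, -3

Set the numerator to zero: s^2 + s - 6 = 0.
Factoring: (s - 2)(s + 3) = 0.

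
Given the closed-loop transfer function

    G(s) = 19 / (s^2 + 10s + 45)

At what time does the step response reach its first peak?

t_p ≈ 0.7025 s

Comparing s^2 + 10s + 45 to s^2 + 2ζωₙs + ωₙ²: ωₙ = √45 ≈ 6.708 rad/s and ζ = 10/(2·√45) ≈ 0.7454.
ζωₙ = 10/2 = 5, so ω_d = ωₙ√(1−ζ²) = √(ωₙ² − (ζωₙ)²) = √(45 − 5²) = √20 ≈ 4.472 rad/s.
t_p = π/ω_d = π/4.472 ≈ 0.7025 s.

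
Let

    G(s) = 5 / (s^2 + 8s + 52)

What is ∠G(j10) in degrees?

∠G(j10) ≈ -121.0°

At s = j10: numerator = 5, denominator = -48 + j80.
∠G = ∠num − ∠den = 0° − (120.96°) = -121.0°.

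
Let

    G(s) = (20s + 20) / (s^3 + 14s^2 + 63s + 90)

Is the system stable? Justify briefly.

The denominator s^3 + 14s^2 + 63s + 90 factors as (s + 3)(s + 5)(s + 6), giving poles at s = -3, -5, -6.
Since all poles lie strictly in the left half-plane, the system is stable.

stable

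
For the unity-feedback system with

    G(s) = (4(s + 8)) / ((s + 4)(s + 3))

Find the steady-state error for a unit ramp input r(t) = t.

e_ss = ∞

G(s) has no poles at the origin.
This is a Type 0 system; Kv = lim_{s→0} s·G(s) = 0, so the steady-state error for a ramp input is infinite.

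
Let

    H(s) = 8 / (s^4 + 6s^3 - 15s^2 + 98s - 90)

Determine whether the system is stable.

The denominator s^4 + 6s^3 - 15s^2 + 98s - 90 factors as (s^2 - 2s + 10)(s - 1)(s + 9), giving poles at s = 1 + 3j, 1 - 3j, 1, -9.
Since the pole(s) at s = 1 ± 3j, 1 lie in the right half-plane, the system is unstable.

unstable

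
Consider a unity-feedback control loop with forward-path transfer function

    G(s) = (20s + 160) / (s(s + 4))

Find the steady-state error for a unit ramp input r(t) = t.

G(s) has one pole at the origin.
This is a Type 1 system. Kv = lim_{s→0} s·G(s) = 160/4 = 40.
e_ss = 1/Kv = 1/(40) = 1/40 ≈ 0.02500.

e_ss = 0.02500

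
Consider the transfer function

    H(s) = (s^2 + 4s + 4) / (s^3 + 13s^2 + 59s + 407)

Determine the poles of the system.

s = -1 ± 6j, -11

The poles are the roots of the denominator s^3 + 13s^2 + 59s + 407 = 0.
Trying s = -11: the polynomial evaluates to 0, so (s + 11) is a factor.
Dividing out leaves s^2 + 2s + 37 = 0.
The quadratic formula then gives s = -1 ± 6j.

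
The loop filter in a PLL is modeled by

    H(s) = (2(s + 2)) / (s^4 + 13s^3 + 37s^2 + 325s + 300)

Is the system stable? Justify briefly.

The denominator s^4 + 13s^3 + 37s^2 + 325s + 300 factors as (s^2 + 25)(s + 12)(s + 1), giving poles at s = 5j, -5j, -12, -1.
Since the simple pole(s) at s = ±5j lie on the jω-axis with none in the right half-plane, the system is marginally stable.

marginally stable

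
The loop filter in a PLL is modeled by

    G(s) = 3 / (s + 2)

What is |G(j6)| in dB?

|G(j6)|_dB ≈ -6.48 dB

Substitute s = j6: numerator = 3, denominator = 2 + j6.
|G(j6)| = |3| / |2 + j6| = 3 / 6.3246 ≈ 0.4743.
In decibels: 20·log₁₀(0.4743) ≈ -6.48 dB.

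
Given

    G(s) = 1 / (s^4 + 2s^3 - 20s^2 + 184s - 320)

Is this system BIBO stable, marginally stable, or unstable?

The denominator s^4 + 2s^3 - 20s^2 + 184s - 320 factors as (s - 2)(s + 8)(s^2 - 4s + 20), giving poles at s = 2, -8, 2 ± 4j.
Since the pole(s) at s = 2, 2 ± 4j lie in the right half-plane, the system is unstable.

unstable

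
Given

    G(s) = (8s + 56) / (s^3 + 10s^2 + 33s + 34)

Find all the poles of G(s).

The poles are the roots of the denominator s^3 + 10s^2 + 33s + 34 = 0.
Trying s = -2: the polynomial evaluates to 0, so (s + 2) is a factor.
Dividing out leaves s^2 + 8s + 17 = 0.
The quadratic formula then gives s = -4 ± 1j.

s = -4 + j, -4 - j, -2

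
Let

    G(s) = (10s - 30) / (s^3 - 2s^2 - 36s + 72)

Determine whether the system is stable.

The denominator s^3 - 2s^2 - 36s + 72 factors as (s - 6)(s + 6)(s - 2), giving poles at s = 6, -6, 2.
Since the pole(s) at s = 6, 2 lie in the right half-plane, the system is unstable.

unstable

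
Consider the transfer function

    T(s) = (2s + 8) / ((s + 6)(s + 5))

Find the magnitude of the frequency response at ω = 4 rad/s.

|T(j4)| ≈ 0.2450

Substitute s = j4: numerator = 8 + j8, denominator = 14 + j44.
|T(j4)| = |8 + j8| / |14 + j44| = 11.314 / 46.174 ≈ 0.2450.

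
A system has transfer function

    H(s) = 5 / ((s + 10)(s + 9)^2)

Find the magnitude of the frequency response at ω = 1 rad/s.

Substitute s = j1: numerator = 5, denominator = 782 + j260.
|H(j1)| = |5| / |782 + j260| = 5 / 824.09 ≈ 0.006067.

|H(j1)| ≈ 0.006067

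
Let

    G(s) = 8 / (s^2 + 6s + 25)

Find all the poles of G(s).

s = -3 + 4j, -3 - 4j

The poles are the roots of the denominator s^2 + 6s + 25 = 0.
Using the quadratic formula: s = (-6 ± √(-64))/2 = -3 ± 4j.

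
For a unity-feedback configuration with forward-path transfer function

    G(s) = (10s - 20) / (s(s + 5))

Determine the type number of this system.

Type 1

The denominator has 1 factor of s at the origin (free integrator), so this is a Type 1 system.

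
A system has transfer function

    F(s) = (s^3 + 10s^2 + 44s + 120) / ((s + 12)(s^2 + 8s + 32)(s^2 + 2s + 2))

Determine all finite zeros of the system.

Set the numerator to zero: s^3 + 10s^2 + 44s + 120 = 0.
Factoring: (s + 6)(s^2 + 4s + 20) = 0.

s = -6, -2 ± 4j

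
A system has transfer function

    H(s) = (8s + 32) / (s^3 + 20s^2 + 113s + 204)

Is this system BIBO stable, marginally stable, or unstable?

The denominator s^3 + 20s^2 + 113s + 204 factors as (s + 12)(s^2 + 8s + 17), giving poles at s = -12, -4 ± j.
Since all poles lie strictly in the left half-plane, the system is stable.

stable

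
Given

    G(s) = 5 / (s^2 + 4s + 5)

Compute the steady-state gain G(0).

Set s = 0: G(0) = (5) / (5) = 1.

G(0) = 1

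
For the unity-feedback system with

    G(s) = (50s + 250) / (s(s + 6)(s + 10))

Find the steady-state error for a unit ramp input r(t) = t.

G(s) has one pole at the origin.
This is a Type 1 system. Kv = lim_{s→0} s·G(s) = 250/60 = 25/6.
e_ss = 1/Kv = 1/(25/6) = 6/25 ≈ 0.2400.

e_ss = 0.2400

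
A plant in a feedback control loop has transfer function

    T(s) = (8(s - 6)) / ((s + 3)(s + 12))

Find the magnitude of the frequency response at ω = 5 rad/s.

Substitute s = j5: numerator = -48 + j40, denominator = 11 + j75.
|T(j5)| = |-48 + j40| / |11 + j75| = 62.482 / 75.802 ≈ 0.8243.

|T(j5)| ≈ 0.8243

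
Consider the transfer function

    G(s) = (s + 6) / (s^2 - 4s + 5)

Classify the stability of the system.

The denominator s^2 - 4s + 5 factors as (s^2 - 4s + 5), giving poles at s = 2 ± j.
Since the pole(s) at s = 2 ± j lie in the right half-plane, the system is unstable.

unstable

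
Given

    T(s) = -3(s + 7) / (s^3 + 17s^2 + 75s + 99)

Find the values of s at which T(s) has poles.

The poles are the roots of the denominator s^3 + 17s^2 + 75s + 99 = 0.
Trying s = -11: the polynomial evaluates to 0, so (s + 11) is a factor.
Dividing out leaves s^2 + 6s + 9 = 0.
Factoring the quadratic: (s + 3)^2 = 0.

s = -11, -3, -3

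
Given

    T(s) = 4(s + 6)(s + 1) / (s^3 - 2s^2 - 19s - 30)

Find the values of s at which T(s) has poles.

The poles are the roots of the denominator s^3 - 2s^2 - 19s - 30 = 0.
Trying s = 6: the polynomial evaluates to 0, so (s - 6) is a factor.
Dividing out leaves s^2 + 4s + 5 = 0.
The quadratic formula then gives s = -2 ± 1j.

s = -2 + j, -2 - j, 6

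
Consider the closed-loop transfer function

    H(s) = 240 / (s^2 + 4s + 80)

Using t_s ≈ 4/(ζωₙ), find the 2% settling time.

t_s ≈ 2 s

Comparing s^2 + 4s + 80 to s^2 + 2ζωₙs + ωₙ²: ωₙ = √80 ≈ 8.944 rad/s and ζ = 4/(2·√80) ≈ 0.2236.
ζωₙ = 4/2 = 2, so t_s ≈ 4/(ζωₙ) = 4/2 = 2 s.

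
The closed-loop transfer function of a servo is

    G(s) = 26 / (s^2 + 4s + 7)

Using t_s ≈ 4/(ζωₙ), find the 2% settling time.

t_s ≈ 2 s

Comparing s^2 + 4s + 7 to s^2 + 2ζωₙs + ωₙ²: ωₙ = √7 ≈ 2.646 rad/s and ζ = 4/(2·√7) ≈ 0.7559.
ζωₙ = 4/2 = 2, so t_s ≈ 4/(ζωₙ) = 4/2 = 2 s.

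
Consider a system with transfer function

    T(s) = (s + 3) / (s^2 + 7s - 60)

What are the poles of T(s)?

The poles are the roots of the denominator s^2 + 7s - 60 = 0.
Factoring: (s - 5)(s + 12) = 0, so s = 5 and s = -12.

s = 5, -12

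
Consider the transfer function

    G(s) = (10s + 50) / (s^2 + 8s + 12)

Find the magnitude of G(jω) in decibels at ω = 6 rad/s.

Substitute s = j6: numerator = 50 + j60, denominator = -24 + j48.
|G(j6)| = |50 + j60| / |-24 + j48| = 78.102 / 53.666 ≈ 1.455.
In decibels: 20·log₁₀(1.455) ≈ 3.26 dB.

|G(j6)|_dB ≈ 3.26 dB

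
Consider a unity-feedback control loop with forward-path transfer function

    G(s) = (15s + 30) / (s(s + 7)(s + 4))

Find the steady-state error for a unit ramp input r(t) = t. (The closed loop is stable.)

e_ss = 0.9333

G(s) has one pole at the origin.
This is a Type 1 system. Kv = lim_{s→0} s·G(s) = 30/28 = 15/14.
e_ss = 1/Kv = 1/(15/14) = 14/15 ≈ 0.9333.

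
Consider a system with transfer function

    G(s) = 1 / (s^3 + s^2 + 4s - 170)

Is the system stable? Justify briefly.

unstable

The denominator s^3 + s^2 + 4s - 170 factors as (s - 5)(s^2 + 6s + 34), giving poles at s = 5, -3 ± 5j.
Since the pole(s) at s = 5 lie in the right half-plane, the system is unstable.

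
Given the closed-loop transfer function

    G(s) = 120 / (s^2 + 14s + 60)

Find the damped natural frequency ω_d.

Comparing s^2 + 14s + 60 to s^2 + 2ζωₙs + ωₙ²: ωₙ = √60 ≈ 7.746 rad/s and ζ = 14/(2·√60) ≈ 0.9037.
ζωₙ = 14/2 = 7, so ω_d = ωₙ√(1−ζ²) = √(ωₙ² − (ζωₙ)²) = √(60 − 7²) = √11 ≈ 3.317 rad/s.

ω_d ≈ 3.317 rad/s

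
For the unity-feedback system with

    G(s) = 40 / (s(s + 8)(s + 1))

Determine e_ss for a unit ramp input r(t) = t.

G(s) has one pole at the origin.
This is a Type 1 system. Kv = lim_{s→0} s·G(s) = 40/8 = 5.
e_ss = 1/Kv = 1/(5) = 1/5 ≈ 0.2000.

e_ss = 0.2000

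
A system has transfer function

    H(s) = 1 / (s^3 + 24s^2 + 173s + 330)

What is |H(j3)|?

Substitute s = j3: numerator = 1, denominator = 114 + j492.
|H(j3)| = |1| / |114 + j492| = 1 / 505.03 ≈ 0.001980.

|H(j3)| ≈ 0.001980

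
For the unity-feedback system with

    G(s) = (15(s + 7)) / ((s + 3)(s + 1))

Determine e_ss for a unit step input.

G(s) has no poles at the origin.
This is a Type 0 system. Kp = lim_{s→0} G(s) = 105/3 = 35.
e_ss = 1/(1 + Kp) = 1/(1 + 35) = 1/36 ≈ 0.02778.

e_ss = 0.02778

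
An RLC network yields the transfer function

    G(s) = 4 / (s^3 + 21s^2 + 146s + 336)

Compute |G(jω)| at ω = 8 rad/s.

|G(j8)| ≈ 0.003326

Substitute s = j8: numerator = 4, denominator = -1008 + j656.
|G(j8)| = |4| / |-1008 + j656| = 4 / 1202.7 ≈ 0.003326.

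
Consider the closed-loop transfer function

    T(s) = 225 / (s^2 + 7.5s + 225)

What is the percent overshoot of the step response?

Comparing s^2 + 7.5s + 225 to s^2 + 2ζωₙs + ωₙ²: ωₙ = 15 rad/s and ζ = 7.5/(2·15) = 0.25.
%OS = 100·exp(−πζ/√(1−ζ²)) = 100·exp(−π·0.25/√(1−0.25²)) ≈ 44.4%.

%OS ≈ 44.4%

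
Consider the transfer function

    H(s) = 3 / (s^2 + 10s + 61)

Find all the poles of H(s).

The poles are the roots of the denominator s^2 + 10s + 61 = 0.
Using the quadratic formula: s = (-10 ± √(-144))/2 = -5 ± 6j.

s = -5 + 6j, -5 - 6j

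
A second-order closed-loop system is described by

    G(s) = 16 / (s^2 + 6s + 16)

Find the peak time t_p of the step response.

Comparing s^2 + 6s + 16 to s^2 + 2ζωₙs + ωₙ²: ωₙ = 4 rad/s and ζ = 6/(2·4) = 0.75.
ζωₙ = 6/2 = 3, so ω_d = ωₙ√(1−ζ²) = √(ωₙ² − (ζωₙ)²) = √(16 − 3²) = √7 ≈ 2.646 rad/s.
t_p = π/ω_d = π/2.646 ≈ 1.187 s.

t_p ≈ 1.187 s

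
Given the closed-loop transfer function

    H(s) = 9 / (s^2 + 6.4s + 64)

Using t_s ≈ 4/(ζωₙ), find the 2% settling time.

Comparing s^2 + 6.4s + 64 to s^2 + 2ζωₙs + ωₙ²: ωₙ = 8 rad/s and ζ = 6.4/(2·8) = 0.4.
ζωₙ = 6.4/2 = 3.2, so t_s ≈ 4/(ζωₙ) = 4/3.2 = 1.250 s.

t_s ≈ 1.250 s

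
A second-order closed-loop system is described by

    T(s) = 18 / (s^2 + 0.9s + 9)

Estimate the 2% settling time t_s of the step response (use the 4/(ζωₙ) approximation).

Comparing s^2 + 0.9s + 9 to s^2 + 2ζωₙs + ωₙ²: ωₙ = 3 rad/s and ζ = 0.9/(2·3) = 0.15.
ζωₙ = 0.9/2 = 0.45, so t_s ≈ 4/(ζωₙ) = 4/0.45 ≈ 8.889 s.

t_s ≈ 8.889 s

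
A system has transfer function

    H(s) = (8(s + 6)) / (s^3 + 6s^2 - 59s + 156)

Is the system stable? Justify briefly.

The denominator s^3 + 6s^2 - 59s + 156 factors as (s + 12)(s^2 - 6s + 13), giving poles at s = -12, 3 + 2j, 3 - 2j.
Since the pole(s) at s = 3 ± 2j lie in the right half-plane, the system is unstable.

unstable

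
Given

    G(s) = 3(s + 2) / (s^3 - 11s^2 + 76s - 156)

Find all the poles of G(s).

s = 4 + 6j, 4 - 6j, 3

The poles are the roots of the denominator s^3 - 11s^2 + 76s - 156 = 0.
Trying s = 3: the polynomial evaluates to 0, so (s - 3) is a factor.
Dividing out leaves s^2 - 8s + 52 = 0.
The quadratic formula then gives s = 4 ± 6j.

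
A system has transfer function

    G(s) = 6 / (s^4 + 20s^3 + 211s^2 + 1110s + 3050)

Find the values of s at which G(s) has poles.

The poles are the roots of the denominator s^4 + 20s^3 + 211s^2 + 1110s + 3050 = 0.
No real roots exist; factor into two real quadratics: (s^2 + 10s + 61)(s^2 + 10s + 50) = 0.
Each quadratic gives a conjugate pair via the quadratic formula.

s = -5 ± 6j, -5 ± 5j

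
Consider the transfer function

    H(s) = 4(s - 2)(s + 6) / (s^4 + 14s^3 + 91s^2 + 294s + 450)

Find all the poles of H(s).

The poles are the roots of the denominator s^4 + 14s^3 + 91s^2 + 294s + 450 = 0.
No real roots exist; factor into two real quadratics: (s^2 + 8s + 25)(s^2 + 6s + 18) = 0.
Each quadratic gives a conjugate pair via the quadratic formula.

s = -4 ± 3j, -3 ± 3j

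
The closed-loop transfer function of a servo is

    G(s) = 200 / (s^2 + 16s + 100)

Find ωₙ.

ωₙ = 10 rad/s

Compare the denominator to the standard form s^2 + 2ζωₙs + ωₙ².
ωₙ² = 100, so ωₙ = 10 rad/s.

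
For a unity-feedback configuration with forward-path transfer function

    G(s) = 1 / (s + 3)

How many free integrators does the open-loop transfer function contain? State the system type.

The denominator has no factor of s at the origin — no free integrator — so this is a Type 0 system.

Type 0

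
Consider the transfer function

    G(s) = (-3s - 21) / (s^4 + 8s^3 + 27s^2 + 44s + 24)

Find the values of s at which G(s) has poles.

The poles are the roots of the denominator s^4 + 8s^3 + 27s^2 + 44s + 24 = 0.
Trying s = -3: the polynomial evaluates to 0, so (s + 3) is a factor.
Dividing out leaves s^3 + 5s^2 + 12s + 8 = 0.
This factors further as (s^2 + 4s + 8)(s + 1) = 0.

s = -2 + 2j, -2 - 2j, -3, -1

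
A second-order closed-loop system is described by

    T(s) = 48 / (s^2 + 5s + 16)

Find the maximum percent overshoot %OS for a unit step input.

Comparing s^2 + 5s + 16 to s^2 + 2ζωₙs + ωₙ²: ωₙ = 4 rad/s and ζ = 5/(2·4) = 0.625.
%OS = 100·exp(−πζ/√(1−ζ²)) = 100·exp(−π·0.625/√(1−0.625²)) ≈ 8.08%.

%OS ≈ 8.08%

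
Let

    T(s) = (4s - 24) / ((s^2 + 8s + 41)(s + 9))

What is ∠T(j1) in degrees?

At s = j1: numerator = -24 + j4, denominator = 352 + j112.
∠T = ∠num − ∠den = 170.54° − (17.650°) = 152.9°.

∠T(j1) ≈ 152.9°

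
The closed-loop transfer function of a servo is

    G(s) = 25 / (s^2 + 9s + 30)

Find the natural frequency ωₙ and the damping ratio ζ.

Compare the denominator to the standard form s^2 + 2ζωₙs + ωₙ².
ωₙ² = 30, so ωₙ = √30 ≈ 5.477 rad/s.
2ζωₙ = 9, so ζ = 9/(2·√30) ≈ 0.8216.

ωₙ ≈ 5.477 rad/s, ζ ≈ 0.8216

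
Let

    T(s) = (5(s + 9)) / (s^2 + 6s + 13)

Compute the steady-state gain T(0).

T(0) = 45/13 ≈ 3.462

At s = 0 each factor (s + a) contributes a and each (s^2 + bs + c) contributes c.
T(0) = 5·(9) / ((13)) = 45/13 = 45/13.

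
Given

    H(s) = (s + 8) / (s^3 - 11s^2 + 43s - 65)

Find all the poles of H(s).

The poles are the roots of the denominator s^3 - 11s^2 + 43s - 65 = 0.
Trying s = 5: the polynomial evaluates to 0, so (s - 5) is a factor.
Dividing out leaves s^2 - 6s + 13 = 0.
The quadratic formula then gives s = 3 ± 2j.

s = 3 + 2j, 3 - 2j, 5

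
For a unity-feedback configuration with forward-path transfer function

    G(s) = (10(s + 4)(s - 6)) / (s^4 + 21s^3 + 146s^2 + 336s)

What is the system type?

The denominator has 1 factor of s at the origin (free integrator), so this is a Type 1 system.

Type 1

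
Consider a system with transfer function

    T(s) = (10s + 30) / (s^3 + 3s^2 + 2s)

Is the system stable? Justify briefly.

marginally stable

The denominator s^3 + 3s^2 + 2s factors as s(s + 1)(s + 2), giving poles at s = 0, -1, -2.
Since the simple pole(s) at s = 0 lie on the jω-axis with none in the right half-plane, the system is marginally stable.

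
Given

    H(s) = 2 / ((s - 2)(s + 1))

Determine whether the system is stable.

The poles can be read from the denominator factors: s = 2, -1.
Since the pole(s) at s = 2 lie in the right half-plane, the system is unstable.

unstable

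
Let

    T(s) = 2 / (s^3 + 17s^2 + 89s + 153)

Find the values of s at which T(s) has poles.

The poles are the roots of the denominator s^3 + 17s^2 + 89s + 153 = 0.
Trying s = -9: the polynomial evaluates to 0, so (s + 9) is a factor.
Dividing out leaves s^2 + 8s + 17 = 0.
The quadratic formula then gives s = -4 ± 1j.

s = -9, -4 + j, -4 - j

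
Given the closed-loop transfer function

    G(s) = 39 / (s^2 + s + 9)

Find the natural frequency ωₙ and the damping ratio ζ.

Compare the denominator to the standard form s^2 + 2ζωₙs + ωₙ².
ωₙ² = 9, so ωₙ = 3 rad/s.
2ζωₙ = 1, so ζ = 1/(2·3) ≈ 0.1667.
With ζ = 0.1667 the response is underdamped.

ωₙ = 3 rad/s, ζ ≈ 0.1667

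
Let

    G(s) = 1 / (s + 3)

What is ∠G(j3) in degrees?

At s = j3: numerator = 1, denominator = 3 + j3.
∠G = ∠num − ∠den = 0° − (45°) = -45°.

∠G(j3) ≈ -45°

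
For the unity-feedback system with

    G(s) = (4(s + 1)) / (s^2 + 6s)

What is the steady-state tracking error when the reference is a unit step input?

e_ss = 0

G(s) has one pole at the origin.
This is a Type 1 system; for a step input the steady-state error is zero.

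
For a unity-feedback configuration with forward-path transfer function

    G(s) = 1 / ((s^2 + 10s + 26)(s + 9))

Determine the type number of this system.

The denominator has no factor of s at the origin — no free integrator — so this is a Type 0 system.

Type 0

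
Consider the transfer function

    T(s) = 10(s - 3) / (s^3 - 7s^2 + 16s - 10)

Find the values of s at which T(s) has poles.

The poles are the roots of the denominator s^3 - 7s^2 + 16s - 10 = 0.
Trying s = 1: the polynomial evaluates to 0, so (s - 1) is a factor.
Dividing out leaves s^2 - 6s + 10 = 0.
The quadratic formula then gives s = 3 ± 1j.

s = 3 ± j, 1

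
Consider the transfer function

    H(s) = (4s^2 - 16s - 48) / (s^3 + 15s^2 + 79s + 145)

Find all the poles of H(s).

s = -5 ± 2j, -5

The poles are the roots of the denominator s^3 + 15s^2 + 79s + 145 = 0.
Trying s = -5: the polynomial evaluates to 0, so (s + 5) is a factor.
Dividing out leaves s^2 + 10s + 29 = 0.
The quadratic formula then gives s = -5 ± 2j.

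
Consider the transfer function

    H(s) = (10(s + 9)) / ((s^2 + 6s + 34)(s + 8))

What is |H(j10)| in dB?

|H(j10)|_dB ≈ -18.6 dB

Substitute s = j10: numerator = 90 + j100, denominator = -1128 - j180.
|H(j10)| = |90 + j100| / |-1128 - j180| = 134.54 / 1142.3 ≈ 0.1178.
In decibels: 20·log₁₀(0.1178) ≈ -18.6 dB.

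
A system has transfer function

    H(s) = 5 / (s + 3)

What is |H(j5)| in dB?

Substitute s = j5: numerator = 5, denominator = 3 + j5.
|H(j5)| = |5| / |3 + j5| = 5 / 5.8310 ≈ 0.8575.
In decibels: 20·log₁₀(0.8575) ≈ -1.34 dB.

|H(j5)|_dB ≈ -1.34 dB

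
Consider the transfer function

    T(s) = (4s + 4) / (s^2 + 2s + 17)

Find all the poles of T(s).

s = -1 ± 4j

The poles are the roots of the denominator s^2 + 2s + 17 = 0.
Using the quadratic formula: s = (-2 ± √(-64))/2 = -1 ± 4j.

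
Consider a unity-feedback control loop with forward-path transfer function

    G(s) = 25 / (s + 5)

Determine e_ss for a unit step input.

G(s) has no poles at the origin.
This is a Type 0 system. Kp = lim_{s→0} G(s) = 25/5 = 5.
e_ss = 1/(1 + Kp) = 1/(1 + 5) = 1/6 ≈ 0.1667.

e_ss = 0.1667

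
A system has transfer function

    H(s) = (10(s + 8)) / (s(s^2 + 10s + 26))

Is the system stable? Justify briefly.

The poles can be read from the denominator factors: s = 0, -5 + j, -5 - j.
Since the simple pole(s) at s = 0 lie on the jω-axis with none in the right half-plane, the system is marginally stable.

marginally stable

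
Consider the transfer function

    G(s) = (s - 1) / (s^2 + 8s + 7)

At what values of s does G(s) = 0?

s = 1

Set the numerator to zero: s - 1 = 0.
So s = 1.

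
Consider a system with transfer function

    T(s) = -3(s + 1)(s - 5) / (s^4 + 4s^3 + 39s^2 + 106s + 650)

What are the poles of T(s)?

s = 1 ± 5j, -3 ± 4j

The poles are the roots of the denominator s^4 + 4s^3 + 39s^2 + 106s + 650 = 0.
No real roots exist; factor into two real quadratics: (s^2 - 2s + 26)(s^2 + 6s + 25) = 0.
Each quadratic gives a conjugate pair via the quadratic formula.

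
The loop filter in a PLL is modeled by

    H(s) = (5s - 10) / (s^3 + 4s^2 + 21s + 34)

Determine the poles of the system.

s = -2, -1 ± 4j

The poles are the roots of the denominator s^3 + 4s^2 + 21s + 34 = 0.
Trying s = -2: the polynomial evaluates to 0, so (s + 2) is a factor.
Dividing out leaves s^2 + 2s + 17 = 0.
The quadratic formula then gives s = -1 ± 4j.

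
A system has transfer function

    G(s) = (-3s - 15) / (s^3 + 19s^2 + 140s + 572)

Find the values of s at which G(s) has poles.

The poles are the roots of the denominator s^3 + 19s^2 + 140s + 572 = 0.
Trying s = -11: the polynomial evaluates to 0, so (s + 11) is a factor.
Dividing out leaves s^2 + 8s + 52 = 0.
The quadratic formula then gives s = -4 ± 6j.

s = -4 ± 6j, -11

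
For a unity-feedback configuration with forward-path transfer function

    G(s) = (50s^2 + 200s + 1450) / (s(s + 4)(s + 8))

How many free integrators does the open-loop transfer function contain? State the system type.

Type 1

The denominator has 1 factor of s at the origin (free integrator), so this is a Type 1 system.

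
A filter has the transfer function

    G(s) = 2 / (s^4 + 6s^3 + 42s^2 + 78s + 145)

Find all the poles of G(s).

The poles are the roots of the denominator s^4 + 6s^3 + 42s^2 + 78s + 145 = 0.
No real roots exist; factor into two real quadratics: (s^2 + 4s + 29)(s^2 + 2s + 5) = 0.
Each quadratic gives a conjugate pair via the quadratic formula.

s = -2 + 5j, -2 - 5j, -1 + 2j, -1 - 2j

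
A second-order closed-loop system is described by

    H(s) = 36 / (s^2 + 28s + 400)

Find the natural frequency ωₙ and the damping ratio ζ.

Compare the denominator to the standard form s^2 + 2ζωₙs + ωₙ².
ωₙ² = 400, so ωₙ = 20 rad/s.
2ζωₙ = 28, so ζ = 28/(2·20) = 0.7.

ωₙ = 20 rad/s, ζ = 0.7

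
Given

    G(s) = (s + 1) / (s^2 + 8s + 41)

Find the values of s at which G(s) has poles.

s = -4 ± 5j

The poles are the roots of the denominator s^2 + 8s + 41 = 0.
Using the quadratic formula: s = (-8 ± √(-100))/2 = -4 ± 5j.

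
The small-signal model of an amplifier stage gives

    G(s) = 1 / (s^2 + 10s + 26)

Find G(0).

G(0) = 1/26 ≈ 0.03846

Set s = 0: G(0) = (1) / (26) = 1/26.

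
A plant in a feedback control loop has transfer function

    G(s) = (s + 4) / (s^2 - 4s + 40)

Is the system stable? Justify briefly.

The denominator s^2 - 4s + 40 factors as (s^2 - 4s + 40), giving poles at s = 2 ± 6j.
Since the pole(s) at s = 2 ± 6j lie in the right half-plane, the system is unstable.

unstable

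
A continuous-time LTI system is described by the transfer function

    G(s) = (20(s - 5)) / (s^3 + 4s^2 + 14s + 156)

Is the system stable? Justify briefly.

The denominator s^3 + 4s^2 + 14s + 156 factors as (s + 6)(s^2 - 2s + 26), giving poles at s = -6, 1 ± 5j.
Since the pole(s) at s = 1 ± 5j lie in the right half-plane, the system is unstable.

unstable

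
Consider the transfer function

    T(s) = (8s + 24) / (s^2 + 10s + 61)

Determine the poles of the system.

s = -5 + 6j, -5 - 6j

The poles are the roots of the denominator s^2 + 10s + 61 = 0.
Using the quadratic formula: s = (-10 ± √(-144))/2 = -5 ± 6j.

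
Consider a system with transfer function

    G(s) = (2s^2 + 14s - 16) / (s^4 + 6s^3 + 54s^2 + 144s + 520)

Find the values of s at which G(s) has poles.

The poles are the roots of the denominator s^4 + 6s^3 + 54s^2 + 144s + 520 = 0.
No real roots exist; factor into two real quadratics: (s^2 + 2s + 26)(s^2 + 4s + 20) = 0.
Each quadratic gives a conjugate pair via the quadratic formula.

s = -1 + 5j, -1 - 5j, -2 + 4j, -2 - 4j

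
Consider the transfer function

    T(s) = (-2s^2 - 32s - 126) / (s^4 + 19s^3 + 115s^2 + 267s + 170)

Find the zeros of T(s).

Set the numerator to zero: -2s^2 - 32s - 126 = 0, i.e. -2·(s^2 + 16s + 63) = 0.
Factoring: (s + 9)(s + 7) = 0.

s = -9, -7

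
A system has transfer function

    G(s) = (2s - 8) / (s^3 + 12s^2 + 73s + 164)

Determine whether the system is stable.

The denominator s^3 + 12s^2 + 73s + 164 factors as (s + 4)(s^2 + 8s + 41), giving poles at s = -4, -4 ± 5j.
Since all poles lie strictly in the left half-plane, the system is stable.

stable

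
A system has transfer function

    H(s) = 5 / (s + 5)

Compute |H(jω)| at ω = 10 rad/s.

Substitute s = j10: numerator = 5, denominator = 5 + j10.
|H(j10)| = |5| / |5 + j10| = 5 / 11.180 ≈ 0.4472.

|H(j10)| ≈ 0.4472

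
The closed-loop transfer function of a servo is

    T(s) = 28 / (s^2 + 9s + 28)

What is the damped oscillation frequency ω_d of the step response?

Comparing s^2 + 9s + 28 to s^2 + 2ζωₙs + ωₙ²: ωₙ = √28 ≈ 5.292 rad/s and ζ = 9/(2·√28) ≈ 0.8504.
ζωₙ = 9/2 = 4.5, so ω_d = ωₙ√(1−ζ²) = √(ωₙ² − (ζωₙ)²) = √(28 − 4.5²) = √7.75 ≈ 2.784 rad/s.

ω_d ≈ 2.784 rad/s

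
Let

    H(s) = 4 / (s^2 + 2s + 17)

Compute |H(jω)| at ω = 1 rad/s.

Substitute s = j1: numerator = 4, denominator = 16 + j2.
|H(j1)| = |4| / |16 + j2| = 4 / 16.125 ≈ 0.2481.

|H(j1)| ≈ 0.2481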